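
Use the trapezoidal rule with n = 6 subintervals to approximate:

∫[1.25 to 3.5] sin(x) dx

f(x) = sin(x)
a = 1.25, b = 3.5, n = 6
h = (b - a)/n = 0.375000

Trapezoidal rule: (h/2)[f(x₀) + 2f(x₁) + 2f(x₂) + ... + f(xₙ)]

x_0 = 1.2500, f(x_0) = 0.948985, coefficient = 1
x_1 = 1.6250, f(x_1) = 0.998531, coefficient = 2
x_2 = 2.0000, f(x_2) = 0.909297, coefficient = 2
x_3 = 2.3750, f(x_3) = 0.693685, coefficient = 2
x_4 = 2.7500, f(x_4) = 0.381661, coefficient = 2
x_5 = 3.1250, f(x_5) = 0.016592, coefficient = 2
x_6 = 3.5000, f(x_6) = -0.350783, coefficient = 1

I ≈ (0.375000/2) × 6.597735 = 1.237075
Exact value: 1.251779
Error: 0.014704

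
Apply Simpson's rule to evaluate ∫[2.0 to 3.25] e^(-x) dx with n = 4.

f(x) = e^(-x)
a = 2.0, b = 3.25, n = 4
h = (b - a)/n = 0.312500

Simpson's rule: (h/3)[f(x₀) + 4f(x₁) + 2f(x₂) + ... + f(xₙ)]

x_0 = 2.0000, f(x_0) = 0.135335, coefficient = 1
x_1 = 2.3125, f(x_1) = 0.099013, coefficient = 4
x_2 = 2.6250, f(x_2) = 0.072440, coefficient = 2
x_3 = 2.9375, f(x_3) = 0.052998, coefficient = 4
x_4 = 3.2500, f(x_4) = 0.038774, coefficient = 1

I ≈ (0.312500/3) × 0.927035 = 0.096566
Exact value: 0.096561
Error: 0.000005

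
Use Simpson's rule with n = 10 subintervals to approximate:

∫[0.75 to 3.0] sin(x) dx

f(x) = sin(x)
a = 0.75, b = 3.0, n = 10
h = (b - a)/n = 0.225000

Simpson's rule: (h/3)[f(x₀) + 4f(x₁) + 2f(x₂) + ... + f(xₙ)]

x_0 = 0.7500, f(x_0) = 0.681639, coefficient = 1
x_1 = 0.9750, f(x_1) = 0.827702, coefficient = 4
x_2 = 1.2000, f(x_2) = 0.932039, coefficient = 2
x_3 = 1.4250, f(x_3) = 0.989391, coefficient = 4
x_4 = 1.6500, f(x_4) = 0.996865, coefficient = 2
x_5 = 1.8750, f(x_5) = 0.954086, coefficient = 4
x_6 = 2.1000, f(x_6) = 0.863209, coefficient = 2
x_7 = 2.3250, f(x_7) = 0.728817, coefficient = 4
x_8 = 2.5500, f(x_8) = 0.557684, coefficient = 2
x_9 = 2.7750, f(x_9) = 0.358437, coefficient = 4
x_10 = 3.0000, f(x_10) = 0.141120, coefficient = 1

I ≈ (0.225000/3) × 22.956080 = 1.721706
Exact value: 1.721681
Error: 0.000025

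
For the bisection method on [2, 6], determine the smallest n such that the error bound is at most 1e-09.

We need (b-a)/2^n ≤ 1e-09
(6 - 2)/2^n ≤ 1e-09
4/2^n ≤ 1e-09
2^n ≥ 4000000000
n ≥ log₂(4000000000) = 31.90
n ≥ 32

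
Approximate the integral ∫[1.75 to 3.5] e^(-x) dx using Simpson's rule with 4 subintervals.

f(x) = e^(-x)
a = 1.75, b = 3.5, n = 4
h = (b - a)/n = 0.437500

Simpson's rule: (h/3)[f(x₀) + 4f(x₁) + 2f(x₂) + ... + f(xₙ)]

x_0 = 1.7500, f(x_0) = 0.173774, coefficient = 1
x_1 = 2.1875, f(x_1) = 0.112197, coefficient = 4
x_2 = 2.6250, f(x_2) = 0.072440, coefficient = 2
x_3 = 3.0625, f(x_3) = 0.046771, coefficient = 4
x_4 = 3.5000, f(x_4) = 0.030197, coefficient = 1

I ≈ (0.437500/3) × 0.984721 = 0.143605
Exact value: 0.143577
Error: 0.000029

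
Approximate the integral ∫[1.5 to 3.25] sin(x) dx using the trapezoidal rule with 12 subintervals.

f(x) = sin(x)
a = 1.5, b = 3.25, n = 12
h = (b - a)/n = 0.145833

Trapezoidal rule: (h/2)[f(x₀) + 2f(x₁) + 2f(x₂) + ... + f(xₙ)]

x_0 = 1.5000, f(x_0) = 0.997495, coefficient = 1
x_1 = 1.6458, f(x_1) = 0.997186, coefficient = 2
x_2 = 1.7917, f(x_2) = 0.975707, coefficient = 2
x_3 = 1.9375, f(x_3) = 0.933514, coefficient = 2
x_4 = 2.0833, f(x_4) = 0.871503, coefficient = 2
x_5 = 2.2292, f(x_5) = 0.790990, coefficient = 2
x_6 = 2.3750, f(x_6) = 0.693685, coefficient = 2
x_7 = 2.5208, f(x_7) = 0.581653, coefficient = 2
x_8 = 2.6667, f(x_8) = 0.457273, coefficient = 2
x_9 = 2.8125, f(x_9) = 0.323185, coefficient = 2
x_10 = 2.9583, f(x_10) = 0.182235, coefficient = 2
x_11 = 3.1042, f(x_11) = 0.037417, coefficient = 2
x_12 = 3.2500, f(x_12) = -0.108195, coefficient = 1

I ≈ (0.145833/2) × 14.577997 = 1.062979
Exact value: 1.064867
Error: 0.001888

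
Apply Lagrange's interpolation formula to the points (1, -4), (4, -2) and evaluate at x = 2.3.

Lagrange interpolation formula:
P(x) = Σ yᵢ × Lᵢ(x)
where Lᵢ(x) = Π_{j≠i} (x - xⱼ)/(xᵢ - xⱼ)

L_0(2.3) = (2.3 - 4)/(1 - 4) = 0.566667
L_1(2.3) = (2.3 - 1)/(4 - 1) = 0.433333

P(2.3) = (-4)×L_0(2.3) + (-2)×L_1(2.3)
P(2.3) = -3.133333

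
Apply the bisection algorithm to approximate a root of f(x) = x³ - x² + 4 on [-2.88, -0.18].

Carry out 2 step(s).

f(x) = x³ - x² + 4
Initial interval: [-2.88, -0.18]

Iteration 1:
  c_1 = (-2.880000 + (-0.180000))/2 = -1.530000
  f(c_1) = f(-1.530000) = -1.922477
  f(a) × f(c) ≥ 0, new interval: [-1.530000, -0.180000]
Iteration 2:
  c_2 = (-1.530000 + (-0.180000))/2 = -0.855000
  f(c_2) = f(-0.855000) = 2.643949
  f(a) × f(c) < 0, new interval: [-1.530000, -0.855000]

After 2 iteration(s), the approximation is c_2 = -0.855000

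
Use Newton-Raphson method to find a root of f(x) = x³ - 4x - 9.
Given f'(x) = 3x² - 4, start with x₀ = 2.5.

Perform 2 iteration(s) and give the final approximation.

f(x) = x³ - 4x - 9
f'(x) = 3x² - 4
x₀ = 2.5

Newton-Raphson formula: x_{n+1} = x_n - f(x_n)/f'(x_n)

Iteration 1:
  f(2.500000) = -3.375000
  f'(2.500000) = 14.750000
  x_1 = 2.500000 - (-3.375000)/14.750000 = 2.728814
Iteration 2:
  f(2.728814) = 0.404647
  f'(2.728814) = 18.339270
  x_2 = 2.728814 - 0.404647/18.339270 = 2.706749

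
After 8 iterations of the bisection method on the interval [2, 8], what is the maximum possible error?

Bisection error bound: |error| ≤ (b-a)/2^n
|error| ≤ (8 - 2)/2^8 = 6/2^8
|error| ≤ 0.0234375000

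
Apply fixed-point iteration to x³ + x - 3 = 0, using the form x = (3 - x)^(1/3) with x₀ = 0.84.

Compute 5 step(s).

Equation: x³ + x - 3 = 0
Fixed-point form: x = (3 - x)^(1/3)
x₀ = 0.84

x_1 = g(0.840000) = 1.292661
x_2 = g(1.292661) = 1.195198
x_3 = g(1.195198) = 1.217521
x_4 = g(1.217521) = 1.212481
x_5 = g(1.212481) = 1.213622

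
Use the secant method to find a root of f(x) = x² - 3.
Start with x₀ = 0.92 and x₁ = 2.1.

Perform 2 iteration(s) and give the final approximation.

f(x) = x² - 3
x₀ = 0.92, x₁ = 2.1

Secant formula: x_{n+1} = x_n - f(x_n)(x_n - x_{n-1})/(f(x_n) - f(x_{n-1}))

Iteration 1:
  f(0.920000) = -2.153600
  f(2.100000) = 1.410000
  x_2 = 2.100000 - 1.410000×(2.100000 - 0.920000)/(1.410000 - (-2.153600))
       = 1.633113
Iteration 2:
  f(2.100000) = 1.410000
  f(1.633113) = -0.332943
  x_3 = 1.633113 - (-0.332943)×(1.633113 - 2.100000)/(-0.332943 - 1.410000)
       = 1.722299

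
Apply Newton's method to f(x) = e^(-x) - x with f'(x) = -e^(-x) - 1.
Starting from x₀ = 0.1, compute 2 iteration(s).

f(x) = e^(-x) - x
f'(x) = -e^(-x) - 1
x₀ = 0.1

Newton-Raphson formula: x_{n+1} = x_n - f(x_n)/f'(x_n)

Iteration 1:
  f(0.100000) = 0.804837
  f'(0.100000) = -1.904837
  x_1 = 0.100000 - 0.804837/(-1.904837) = 0.522523
Iteration 2:
  f(0.522523) = 0.070500
  f'(0.522523) = -1.593023
  x_2 = 0.522523 - 0.070500/(-1.593023) = 0.566778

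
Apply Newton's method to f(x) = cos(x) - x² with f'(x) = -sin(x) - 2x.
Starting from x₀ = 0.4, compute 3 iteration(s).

f(x) = cos(x) - x²
f'(x) = -sin(x) - 2x
x₀ = 0.4

Newton-Raphson formula: x_{n+1} = x_n - f(x_n)/f'(x_n)

Iteration 1:
  f(0.400000) = 0.761061
  f'(0.400000) = -1.189418
  x_1 = 0.400000 - 0.761061/(-1.189418) = 1.039860
Iteration 2:
  f(1.039860) = -0.574967
  f'(1.039860) = -2.942053
  x_2 = 1.039860 - (-0.574967)/(-2.942053) = 0.844429
Iteration 3:
  f(0.844429) = -0.048902
  f'(0.844429) = -2.436450
  x_3 = 0.844429 - (-0.048902)/(-2.436450) = 0.824358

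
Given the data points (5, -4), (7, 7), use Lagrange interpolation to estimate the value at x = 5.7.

Lagrange interpolation formula:
P(x) = Σ yᵢ × Lᵢ(x)
where Lᵢ(x) = Π_{j≠i} (x - xⱼ)/(xᵢ - xⱼ)

L_0(5.7) = (5.7 - 7)/(5 - 7) = 0.650000
L_1(5.7) = (5.7 - 5)/(7 - 5) = 0.350000

P(5.7) = (-4)×L_0(5.7) + 7×L_1(5.7)
P(5.7) = -0.150000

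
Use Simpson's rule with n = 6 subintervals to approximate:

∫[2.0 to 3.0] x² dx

f(x) = x²
a = 2.0, b = 3.0, n = 6
h = (b - a)/n = 0.166667

Simpson's rule: (h/3)[f(x₀) + 4f(x₁) + 2f(x₂) + ... + f(xₙ)]

x_0 = 2.0000, f(x_0) = 4.000000, coefficient = 1
x_1 = 2.1667, f(x_1) = 4.694444, coefficient = 4
x_2 = 2.3333, f(x_2) = 5.444444, coefficient = 2
x_3 = 2.5000, f(x_3) = 6.250000, coefficient = 4
x_4 = 2.6667, f(x_4) = 7.111111, coefficient = 2
x_5 = 2.8333, f(x_5) = 8.027778, coefficient = 4
x_6 = 3.0000, f(x_6) = 9.000000, coefficient = 1

I ≈ (0.166667/3) × 114.000000 = 6.333333
Exact value: 6.333333
Error: 0.000000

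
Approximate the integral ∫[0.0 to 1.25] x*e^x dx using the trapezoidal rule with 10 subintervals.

f(x) = x*e^x
a = 0.0, b = 1.25, n = 10
h = (b - a)/n = 0.125000

Trapezoidal rule: (h/2)[f(x₀) + 2f(x₁) + 2f(x₂) + ... + f(xₙ)]

x_0 = 0.0000, f(x_0) = 0.000000, coefficient = 1
x_1 = 0.1250, f(x_1) = 0.141644, coefficient = 2
x_2 = 0.2500, f(x_2) = 0.321006, coefficient = 2
x_3 = 0.3750, f(x_3) = 0.545622, coefficient = 2
x_4 = 0.5000, f(x_4) = 0.824361, coefficient = 2
x_5 = 0.6250, f(x_5) = 1.167654, coefficient = 2
x_6 = 0.7500, f(x_6) = 1.587750, coefficient = 2
x_7 = 0.8750, f(x_7) = 2.099016, coefficient = 2
x_8 = 1.0000, f(x_8) = 2.718282, coefficient = 2
x_9 = 1.1250, f(x_9) = 3.465244, coefficient = 2
x_10 = 1.2500, f(x_10) = 4.362929, coefficient = 1

I ≈ (0.125000/2) × 30.104084 = 1.881505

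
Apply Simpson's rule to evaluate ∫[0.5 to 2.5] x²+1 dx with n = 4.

f(x) = x²+1
a = 0.5, b = 2.5, n = 4
h = (b - a)/n = 0.500000

Simpson's rule: (h/3)[f(x₀) + 4f(x₁) + 2f(x₂) + ... + f(xₙ)]

x_0 = 0.5000, f(x_0) = 1.250000, coefficient = 1
x_1 = 1.0000, f(x_1) = 2.000000, coefficient = 4
x_2 = 1.5000, f(x_2) = 3.250000, coefficient = 2
x_3 = 2.0000, f(x_3) = 5.000000, coefficient = 4
x_4 = 2.5000, f(x_4) = 7.250000, coefficient = 1

I ≈ (0.500000/3) × 43.000000 = 7.166667
Exact value: 7.166667
Error: 0.000000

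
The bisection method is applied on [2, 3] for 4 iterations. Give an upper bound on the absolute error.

Bisection error bound: |error| ≤ (b-a)/2^n
|error| ≤ (3 - 2)/2^4 = 1/2^4
|error| ≤ 0.0625000000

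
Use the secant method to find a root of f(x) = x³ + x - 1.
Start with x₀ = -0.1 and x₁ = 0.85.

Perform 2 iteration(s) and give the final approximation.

f(x) = x³ + x - 1
x₀ = -0.1, x₁ = 0.85

Secant formula: x_{n+1} = x_n - f(x_n)(x_n - x_{n-1})/(f(x_n) - f(x_{n-1}))

Iteration 1:
  f(-0.100000) = -1.101000
  f(0.850000) = 0.464125
  x_2 = 0.850000 - 0.464125×(0.850000 - (-0.100000))/(0.464125 - (-1.101000))
       = 0.568285
Iteration 2:
  f(0.850000) = 0.464125
  f(0.568285) = -0.248188
  x_3 = 0.568285 - (-0.248188)×(0.568285 - 0.850000)/(-0.248188 - 0.464125)
       = 0.666442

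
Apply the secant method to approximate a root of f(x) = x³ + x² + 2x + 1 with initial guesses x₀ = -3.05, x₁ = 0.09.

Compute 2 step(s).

f(x) = x³ + x² + 2x + 1
x₀ = -3.05, x₁ = 0.09

Secant formula: x_{n+1} = x_n - f(x_n)(x_n - x_{n-1})/(f(x_n) - f(x_{n-1}))

Iteration 1:
  f(-3.050000) = -24.170125
  f(0.090000) = 1.188829
  x_2 = 0.090000 - 1.188829×(0.090000 - (-3.050000))/(1.188829 - (-24.170125))
       = -0.057203
Iteration 2:
  f(0.090000) = 1.188829
  f(-0.057203) = 0.888678
  x_3 = -0.057203 - 0.888678×(-0.057203 - 0.090000)/(0.888678 - 1.188829)
       = -0.493039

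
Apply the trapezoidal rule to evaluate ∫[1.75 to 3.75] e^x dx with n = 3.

f(x) = e^x
a = 1.75, b = 3.75, n = 3
h = (b - a)/n = 0.666667

Trapezoidal rule: (h/2)[f(x₀) + 2f(x₁) + 2f(x₂) + ... + f(xₙ)]

x_0 = 1.7500, f(x_0) = 5.754603, coefficient = 1
x_1 = 2.4167, f(x_1) = 11.208436, coefficient = 2
x_2 = 3.0833, f(x_2) = 21.831051, coefficient = 2
x_3 = 3.7500, f(x_3) = 42.521082, coefficient = 1

I ≈ (0.666667/2) × 114.354659 = 38.118220
Exact value: 36.766479
Error: 1.351740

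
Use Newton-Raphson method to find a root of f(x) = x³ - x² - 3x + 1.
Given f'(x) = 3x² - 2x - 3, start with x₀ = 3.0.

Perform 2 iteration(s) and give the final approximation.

f(x) = x³ - x² - 3x + 1
f'(x) = 3x² - 2x - 3
x₀ = 3.0

Newton-Raphson formula: x_{n+1} = x_n - f(x_n)/f'(x_n)

Iteration 1:
  f(3.000000) = 10.000000
  f'(3.000000) = 18.000000
  x_1 = 3.000000 - 10.000000/18.000000 = 2.444444
Iteration 2:
  f(2.444444) = 2.297668
  f'(2.444444) = 10.037037
  x_2 = 2.444444 - 2.297668/10.037037 = 2.215525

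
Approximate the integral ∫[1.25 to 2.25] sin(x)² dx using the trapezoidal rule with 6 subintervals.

f(x) = sin(x)²
a = 1.25, b = 2.25, n = 6
h = (b - a)/n = 0.166667

Trapezoidal rule: (h/2)[f(x₀) + 2f(x₁) + 2f(x₂) + ... + f(xₙ)]

x_0 = 1.2500, f(x_0) = 0.900572, coefficient = 1
x_1 = 1.4167, f(x_1) = 0.976432, coefficient = 2
x_2 = 1.5833, f(x_2) = 0.999843, coefficient = 2
x_3 = 1.7500, f(x_3) = 0.968228, coefficient = 2
x_4 = 1.9167, f(x_4) = 0.885068, coefficient = 2
x_5 = 2.0833, f(x_5) = 0.759518, coefficient = 2
x_6 = 2.2500, f(x_6) = 0.605398, coefficient = 1

I ≈ (0.166667/2) × 10.684148 = 0.890346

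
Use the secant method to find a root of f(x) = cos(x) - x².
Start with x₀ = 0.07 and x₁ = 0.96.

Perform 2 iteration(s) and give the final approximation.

f(x) = cos(x) - x²
x₀ = 0.07, x₁ = 0.96

Secant formula: x_{n+1} = x_n - f(x_n)(x_n - x_{n-1})/(f(x_n) - f(x_{n-1}))

Iteration 1:
  f(0.070000) = 0.992651
  f(0.960000) = -0.348080
  x_2 = 0.960000 - (-0.348080)×(0.960000 - 0.070000)/(-0.348080 - 0.992651)
       = 0.728939
Iteration 2:
  f(0.960000) = -0.348080
  f(0.728939) = 0.214530
  x_3 = 0.728939 - 0.214530×(0.728939 - 0.960000)/(0.214530 - (-0.348080))
       = 0.817045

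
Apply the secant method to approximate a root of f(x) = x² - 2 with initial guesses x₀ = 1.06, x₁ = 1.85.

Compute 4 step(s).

f(x) = x² - 2
x₀ = 1.06, x₁ = 1.85

Secant formula: x_{n+1} = x_n - f(x_n)(x_n - x_{n-1})/(f(x_n) - f(x_{n-1}))

Iteration 1:
  f(1.060000) = -0.876400
  f(1.850000) = 1.422500
  x_2 = 1.850000 - 1.422500×(1.850000 - 1.060000)/(1.422500 - (-0.876400))
       = 1.361168
Iteration 2:
  f(1.850000) = 1.422500
  f(1.361168) = -0.147221
  x_3 = 1.361168 - (-0.147221)×(1.361168 - 1.850000)/(-0.147221 - 1.422500)
       = 1.407015
Iteration 3:
  f(1.361168) = -0.147221
  f(1.407015) = -0.020309
  x_4 = 1.407015 - (-0.020309)×(1.407015 - 1.361168)/(-0.020309 - (-0.147221))
       = 1.414352
Iteration 4:
  f(1.407015) = -0.020309
  f(1.414352) = 0.000390
  x_5 = 1.414352 - 0.000390×(1.414352 - 1.407015)/(0.000390 - (-0.020309))
       = 1.414213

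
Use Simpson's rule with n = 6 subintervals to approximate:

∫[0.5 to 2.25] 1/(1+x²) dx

f(x) = 1/(1+x²)
a = 0.5, b = 2.25, n = 6
h = (b - a)/n = 0.291667

Simpson's rule: (h/3)[f(x₀) + 4f(x₁) + 2f(x₂) + ... + f(xₙ)]

x_0 = 0.5000, f(x_0) = 0.800000, coefficient = 1
x_1 = 0.7917, f(x_1) = 0.614728, coefficient = 4
x_2 = 1.0833, f(x_2) = 0.460064, coefficient = 2
x_3 = 1.3750, f(x_3) = 0.345946, coefficient = 4
x_4 = 1.6667, f(x_4) = 0.264706, coefficient = 2
x_5 = 1.9583, f(x_5) = 0.206822, coefficient = 4
x_6 = 2.2500, f(x_6) = 0.164948, coefficient = 1

I ≈ (0.291667/3) × 7.084472 = 0.688768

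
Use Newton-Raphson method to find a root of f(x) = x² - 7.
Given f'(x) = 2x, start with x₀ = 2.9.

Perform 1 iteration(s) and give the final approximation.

f(x) = x² - 7
f'(x) = 2x
x₀ = 2.9

Newton-Raphson formula: x_{n+1} = x_n - f(x_n)/f'(x_n)

Iteration 1:
  f(2.900000) = 1.410000
  f'(2.900000) = 5.800000
  x_1 = 2.900000 - 1.410000/5.800000 = 2.656897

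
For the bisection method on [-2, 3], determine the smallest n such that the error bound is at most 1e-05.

We need (b-a)/2^n ≤ 1e-05
(3 - (-2))/2^n ≤ 1e-05
5/2^n ≤ 1e-05
2^n ≥ 500000
n ≥ log₂(500000) = 18.93
n ≥ 19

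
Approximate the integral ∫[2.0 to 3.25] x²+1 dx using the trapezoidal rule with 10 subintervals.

f(x) = x²+1
a = 2.0, b = 3.25, n = 10
h = (b - a)/n = 0.125000

Trapezoidal rule: (h/2)[f(x₀) + 2f(x₁) + 2f(x₂) + ... + f(xₙ)]

x_0 = 2.0000, f(x_0) = 5.000000, coefficient = 1
x_1 = 2.1250, f(x_1) = 5.515625, coefficient = 2
x_2 = 2.2500, f(x_2) = 6.062500, coefficient = 2
x_3 = 2.3750, f(x_3) = 6.640625, coefficient = 2
x_4 = 2.5000, f(x_4) = 7.250000, coefficient = 2
x_5 = 2.6250, f(x_5) = 7.890625, coefficient = 2
x_6 = 2.7500, f(x_6) = 8.562500, coefficient = 2
x_7 = 2.8750, f(x_7) = 9.265625, coefficient = 2
x_8 = 3.0000, f(x_8) = 10.000000, coefficient = 2
x_9 = 3.1250, f(x_9) = 10.765625, coefficient = 2
x_10 = 3.2500, f(x_10) = 11.562500, coefficient = 1

I ≈ (0.125000/2) × 160.468750 = 10.029297
Exact value: 10.026042
Error: 0.003255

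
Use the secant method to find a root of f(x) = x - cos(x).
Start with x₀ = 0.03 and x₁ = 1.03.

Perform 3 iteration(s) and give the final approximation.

f(x) = x - cos(x)
x₀ = 0.03, x₁ = 1.03

Secant formula: x_{n+1} = x_n - f(x_n)(x_n - x_{n-1})/(f(x_n) - f(x_{n-1}))

Iteration 1:
  f(0.030000) = -0.969550
  f(1.030000) = 0.515181
  x_2 = 1.030000 - 0.515181×(1.030000 - 0.030000)/(0.515181 - (-0.969550))
       = 0.683014
Iteration 2:
  f(1.030000) = 0.515181
  f(0.683014) = -0.092660
  x_3 = 0.683014 - (-0.092660)×(0.683014 - 1.030000)/(-0.092660 - 0.515181)
       = 0.735909
Iteration 3:
  f(0.683014) = -0.092660
  f(0.735909) = -0.005312
  x_4 = 0.735909 - (-0.005312)×(0.735909 - 0.683014)/(-0.005312 - (-0.092660))
       = 0.739126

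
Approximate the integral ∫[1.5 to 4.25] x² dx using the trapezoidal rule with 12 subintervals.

f(x) = x²
a = 1.5, b = 4.25, n = 12
h = (b - a)/n = 0.229167

Trapezoidal rule: (h/2)[f(x₀) + 2f(x₁) + 2f(x₂) + ... + f(xₙ)]

x_0 = 1.5000, f(x_0) = 2.250000, coefficient = 1
x_1 = 1.7292, f(x_1) = 2.990017, coefficient = 2
x_2 = 1.9583, f(x_2) = 3.835069, coefficient = 2
x_3 = 2.1875, f(x_3) = 4.785156, coefficient = 2
x_4 = 2.4167, f(x_4) = 5.840278, coefficient = 2
x_5 = 2.6458, f(x_5) = 7.000434, coefficient = 2
x_6 = 2.8750, f(x_6) = 8.265625, coefficient = 2
x_7 = 3.1042, f(x_7) = 9.635851, coefficient = 2
x_8 = 3.3333, f(x_8) = 11.111111, coefficient = 2
x_9 = 3.5625, f(x_9) = 12.691406, coefficient = 2
x_10 = 3.7917, f(x_10) = 14.376736, coefficient = 2
x_11 = 4.0208, f(x_11) = 16.167101, coefficient = 2
x_12 = 4.2500, f(x_12) = 18.062500, coefficient = 1

I ≈ (0.229167/2) × 213.710069 = 24.487612
Exact value: 24.463542
Error: 0.024070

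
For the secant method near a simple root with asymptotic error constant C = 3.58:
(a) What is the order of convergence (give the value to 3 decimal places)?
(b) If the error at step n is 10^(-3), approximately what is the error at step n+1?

(a) Secant method has superlinear convergence with order φ = (1+√5)/2 ≈ 1.618.
    This means |e_{n+1}| ≈ C|e_n|^1.618.

(b) With |e_n| = 10^(-3) and C = 3.58:
    |e_{n+1}| ≈ 3.58 × (10^(-3))^1.618 = 3.58 × 10^(-4.85)

(a) ≈ 1.618 (golden ratio); (b) |e_{n+1}| ≈ 5.009e-05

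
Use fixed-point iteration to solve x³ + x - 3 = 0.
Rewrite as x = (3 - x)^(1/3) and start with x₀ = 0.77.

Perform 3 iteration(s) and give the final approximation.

Equation: x³ + x - 3 = 0
Fixed-point form: x = (3 - x)^(1/3)
x₀ = 0.77

x_1 = g(0.770000) = 1.306477
x_2 = g(1.306477) = 1.191966
x_3 = g(1.191966) = 1.218248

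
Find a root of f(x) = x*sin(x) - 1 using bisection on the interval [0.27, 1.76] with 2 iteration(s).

f(x) = x*sin(x) - 1
Initial interval: [0.27, 1.76]

Iteration 1:
  c_1 = (0.270000 + 1.760000)/2 = 1.015000
  f(c_1) = f(1.015000) = -0.137777
  f(a) × f(c) ≥ 0, new interval: [1.015000, 1.760000]
Iteration 2:
  c_2 = (1.015000 + 1.760000)/2 = 1.387500
  f(c_2) = f(1.387500) = 0.364257
  f(a) × f(c) < 0, new interval: [1.015000, 1.387500]

After 2 iteration(s), the approximation is c_2 = 1.387500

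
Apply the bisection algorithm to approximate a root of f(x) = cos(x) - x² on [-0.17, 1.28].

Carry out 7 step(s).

f(x) = cos(x) - x²
Initial interval: [-0.17, 1.28]

Iteration 1:
  c_1 = (-0.170000 + 1.280000)/2 = 0.555000
  f(c_1) = f(0.555000) = 0.541875
  f(a) × f(c) ≥ 0, new interval: [0.555000, 1.280000]
Iteration 2:
  c_2 = (0.555000 + 1.280000)/2 = 0.917500
  f(c_2) = f(0.917500) = -0.233999
  f(a) × f(c) < 0, new interval: [0.555000, 0.917500]
Iteration 3:
  c_3 = (0.555000 + 0.917500)/2 = 0.736250
  f(c_3) = f(0.736250) = 0.198928
  f(a) × f(c) ≥ 0, new interval: [0.736250, 0.917500]
Iteration 4:
  c_4 = (0.736250 + 0.917500)/2 = 0.826875
  f(c_4) = f(0.826875) = -0.006544
  f(a) × f(c) < 0, new interval: [0.736250, 0.826875]
Iteration 5:
  c_5 = (0.736250 + 0.826875)/2 = 0.781563
  f(c_5) = f(0.781563) = 0.098974
  f(a) × f(c) ≥ 0, new interval: [0.781563, 0.826875]
Iteration 6:
  c_6 = (0.781563 + 0.826875)/2 = 0.804219
  f(c_6) = f(0.804219) = 0.046906
  f(a) × f(c) ≥ 0, new interval: [0.804219, 0.826875]
Iteration 7:
  c_7 = (0.804219 + 0.826875)/2 = 0.815547
  f(c_7) = f(0.815547) = 0.020354
  f(a) × f(c) ≥ 0, new interval: [0.815547, 0.826875]

After 7 iteration(s), the approximation is c_7 = 0.815547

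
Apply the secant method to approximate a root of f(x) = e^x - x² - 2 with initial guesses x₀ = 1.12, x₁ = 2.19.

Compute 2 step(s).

f(x) = e^x - x² - 2
x₀ = 1.12, x₁ = 2.19

Secant formula: x_{n+1} = x_n - f(x_n)(x_n - x_{n-1})/(f(x_n) - f(x_{n-1}))

Iteration 1:
  f(1.120000) = -0.189546
  f(2.190000) = 2.139113
  x_2 = 2.190000 - 2.139113×(2.190000 - 1.120000)/(2.139113 - (-0.189546))
       = 1.207095
Iteration 2:
  f(2.190000) = 2.139113
  f(1.207095) = -0.113322
  x_3 = 1.207095 - (-0.113322)×(1.207095 - 2.190000)/(-0.113322 - 2.139113)
       = 1.256545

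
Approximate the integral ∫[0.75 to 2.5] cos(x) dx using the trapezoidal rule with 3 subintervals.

f(x) = cos(x)
a = 0.75, b = 2.5, n = 3
h = (b - a)/n = 0.583333

Trapezoidal rule: (h/2)[f(x₀) + 2f(x₁) + 2f(x₂) + ... + f(xₙ)]

x_0 = 0.7500, f(x_0) = 0.731689, coefficient = 1
x_1 = 1.3333, f(x_1) = 0.235238, coefficient = 2
x_2 = 1.9167, f(x_2) = -0.339016, coefficient = 2
x_3 = 2.5000, f(x_3) = -0.801144, coefficient = 1

I ≈ (0.583333/2) × -0.277011 = -0.080795
Exact value: -0.083167
Error: 0.002372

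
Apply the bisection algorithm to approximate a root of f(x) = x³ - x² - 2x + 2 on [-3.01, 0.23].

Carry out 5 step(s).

f(x) = x³ - x² - 2x + 2
Initial interval: [-3.01, 0.23]

Iteration 1:
  c_1 = (-3.010000 + 0.230000)/2 = -1.390000
  f(c_1) = f(-1.390000) = 0.162281
  f(a) × f(c) < 0, new interval: [-3.010000, -1.390000]
Iteration 2:
  c_2 = (-3.010000 + (-1.390000))/2 = -2.200000
  f(c_2) = f(-2.200000) = -9.088000
  f(a) × f(c) ≥ 0, new interval: [-2.200000, -1.390000]
Iteration 3:
  c_3 = (-2.200000 + (-1.390000))/2 = -1.795000
  f(c_3) = f(-1.795000) = -3.415560
  f(a) × f(c) ≥ 0, new interval: [-1.795000, -1.390000]
Iteration 4:
  c_4 = (-1.795000 + (-1.390000))/2 = -1.592500
  f(c_4) = f(-1.592500) = -1.389726
  f(a) × f(c) ≥ 0, new interval: [-1.592500, -1.390000]
Iteration 5:
  c_5 = (-1.592500 + (-1.390000))/2 = -1.491250
  f(c_5) = f(-1.491250) = -0.557608
  f(a) × f(c) ≥ 0, new interval: [-1.491250, -1.390000]

After 5 iteration(s), the approximation is c_5 = -1.491250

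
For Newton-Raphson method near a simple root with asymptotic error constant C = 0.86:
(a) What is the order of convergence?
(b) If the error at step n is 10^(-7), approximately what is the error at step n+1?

(a) Newton-Raphson has quadratic (order 2) convergence near simple roots.
    This means |e_{n+1}| ≈ C|e_n|².

(b) With |e_n| = 10^(-7) and C = 0.86:
    |e_{n+1}| ≈ 0.86 × (10^(-7))² = 0.86 × 10^(-14)

(a) 2 (quadratic); (b) |e_{n+1}| ≈ 8.600e-15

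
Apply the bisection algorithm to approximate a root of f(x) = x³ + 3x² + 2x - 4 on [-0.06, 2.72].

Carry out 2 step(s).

f(x) = x³ + 3x² + 2x - 4
Initial interval: [-0.06, 2.72]

Iteration 1:
  c_1 = (-0.060000 + 2.720000)/2 = 1.330000
  f(c_1) = f(1.330000) = 6.319337
  f(a) × f(c) < 0, new interval: [-0.060000, 1.330000]
Iteration 2:
  c_2 = (-0.060000 + 1.330000)/2 = 0.635000
  f(c_2) = f(0.635000) = -1.264277
  f(a) × f(c) ≥ 0, new interval: [0.635000, 1.330000]

After 2 iteration(s), the approximation is c_2 = 0.635000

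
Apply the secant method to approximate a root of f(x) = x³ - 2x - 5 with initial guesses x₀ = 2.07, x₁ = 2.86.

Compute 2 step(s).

f(x) = x³ - 2x - 5
x₀ = 2.07, x₁ = 2.86

Secant formula: x_{n+1} = x_n - f(x_n)(x_n - x_{n-1})/(f(x_n) - f(x_{n-1}))

Iteration 1:
  f(2.070000) = -0.270257
  f(2.860000) = 12.673656
  x_2 = 2.860000 - 12.673656×(2.860000 - 2.070000)/(12.673656 - (-0.270257))
       = 2.086494
Iteration 2:
  f(2.860000) = 12.673656
  f(2.086494) = -0.089520
  x_3 = 2.086494 - (-0.089520)×(2.086494 - 2.860000)/(-0.089520 - 12.673656)
       = 2.091920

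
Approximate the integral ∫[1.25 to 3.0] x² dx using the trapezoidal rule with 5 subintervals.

f(x) = x²
a = 1.25, b = 3.0, n = 5
h = (b - a)/n = 0.350000

Trapezoidal rule: (h/2)[f(x₀) + 2f(x₁) + 2f(x₂) + ... + f(xₙ)]

x_0 = 1.2500, f(x_0) = 1.562500, coefficient = 1
x_1 = 1.6000, f(x_1) = 2.560000, coefficient = 2
x_2 = 1.9500, f(x_2) = 3.802500, coefficient = 2
x_3 = 2.3000, f(x_3) = 5.290000, coefficient = 2
x_4 = 2.6500, f(x_4) = 7.022500, coefficient = 2
x_5 = 3.0000, f(x_5) = 9.000000, coefficient = 1

I ≈ (0.350000/2) × 47.912500 = 8.384688
Exact value: 8.348958
Error: 0.035729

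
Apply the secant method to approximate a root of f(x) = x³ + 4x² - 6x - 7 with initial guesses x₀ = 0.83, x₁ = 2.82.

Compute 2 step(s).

f(x) = x³ + 4x² - 6x - 7
x₀ = 0.83, x₁ = 2.82

Secant formula: x_{n+1} = x_n - f(x_n)(x_n - x_{n-1})/(f(x_n) - f(x_{n-1}))

Iteration 1:
  f(0.830000) = -8.652613
  f(2.820000) = 30.315368
  x_2 = 2.820000 - 30.315368×(2.820000 - 0.830000)/(30.315368 - (-8.652613))
       = 1.271868
Iteration 2:
  f(2.820000) = 30.315368
  f(1.271868) = -6.103181
  x_3 = 1.271868 - (-6.103181)×(1.271868 - 2.820000)/(-6.103181 - 30.315368)
       = 1.531311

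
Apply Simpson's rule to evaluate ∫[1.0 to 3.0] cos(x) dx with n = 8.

f(x) = cos(x)
a = 1.0, b = 3.0, n = 8
h = (b - a)/n = 0.250000

Simpson's rule: (h/3)[f(x₀) + 4f(x₁) + 2f(x₂) + ... + f(xₙ)]

x_0 = 1.0000, f(x_0) = 0.540302, coefficient = 1
x_1 = 1.2500, f(x_1) = 0.315322, coefficient = 4
x_2 = 1.5000, f(x_2) = 0.070737, coefficient = 2
x_3 = 1.7500, f(x_3) = -0.178246, coefficient = 4
x_4 = 2.0000, f(x_4) = -0.416147, coefficient = 2
x_5 = 2.2500, f(x_5) = -0.628174, coefficient = 4
x_6 = 2.5000, f(x_6) = -0.801144, coefficient = 2
x_7 = 2.7500, f(x_7) = -0.924302, coefficient = 4
x_8 = 3.0000, f(x_8) = -0.989992, coefficient = 1

I ≈ (0.250000/3) × -8.404395 = -0.700366
Exact value: -0.700351
Error: 0.000015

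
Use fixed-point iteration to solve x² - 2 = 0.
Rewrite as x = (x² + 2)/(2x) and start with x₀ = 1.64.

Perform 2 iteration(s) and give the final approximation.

Equation: x² - 2 = 0
Fixed-point form: x = (x² + 2)/(2x)
x₀ = 1.64

x_1 = g(1.640000) = 1.429756
x_2 = g(1.429756) = 1.414298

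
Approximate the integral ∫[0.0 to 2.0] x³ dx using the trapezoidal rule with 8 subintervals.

f(x) = x³
a = 0.0, b = 2.0, n = 8
h = (b - a)/n = 0.250000

Trapezoidal rule: (h/2)[f(x₀) + 2f(x₁) + 2f(x₂) + ... + f(xₙ)]

x_0 = 0.0000, f(x_0) = 0.000000, coefficient = 1
x_1 = 0.2500, f(x_1) = 0.015625, coefficient = 2
x_2 = 0.5000, f(x_2) = 0.125000, coefficient = 2
x_3 = 0.7500, f(x_3) = 0.421875, coefficient = 2
x_4 = 1.0000, f(x_4) = 1.000000, coefficient = 2
x_5 = 1.2500, f(x_5) = 1.953125, coefficient = 2
x_6 = 1.5000, f(x_6) = 3.375000, coefficient = 2
x_7 = 1.7500, f(x_7) = 5.359375, coefficient = 2
x_8 = 2.0000, f(x_8) = 8.000000, coefficient = 1

I ≈ (0.250000/2) × 32.500000 = 4.062500
Exact value: 4.000000
Error: 0.062500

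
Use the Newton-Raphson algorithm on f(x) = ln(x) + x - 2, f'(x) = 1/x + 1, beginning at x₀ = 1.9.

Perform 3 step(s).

f(x) = ln(x) + x - 2
f'(x) = 1/x + 1
x₀ = 1.9

Newton-Raphson formula: x_{n+1} = x_n - f(x_n)/f'(x_n)

Iteration 1:
  f(1.900000) = 0.541854
  f'(1.900000) = 1.526316
  x_1 = 1.900000 - 0.541854/1.526316 = 1.544992
Iteration 2:
  f(1.544992) = -0.019989
  f'(1.544992) = 1.647252
  x_2 = 1.544992 - (-0.019989)/1.647252 = 1.557127
Iteration 3:
  f(1.557127) = -0.000031
  f'(1.557127) = 1.642208
  x_3 = 1.557127 - (-0.000031)/1.642208 = 1.557146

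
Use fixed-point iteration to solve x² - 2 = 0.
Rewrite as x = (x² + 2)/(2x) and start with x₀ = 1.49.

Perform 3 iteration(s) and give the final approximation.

Equation: x² - 2 = 0
Fixed-point form: x = (x² + 2)/(2x)
x₀ = 1.49

x_1 = g(1.490000) = 1.416141
x_2 = g(1.416141) = 1.414215
x_3 = g(1.414215) = 1.414214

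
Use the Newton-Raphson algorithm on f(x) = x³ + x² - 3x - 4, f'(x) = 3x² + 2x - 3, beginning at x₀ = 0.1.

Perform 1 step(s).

f(x) = x³ + x² - 3x - 4
f'(x) = 3x² + 2x - 3
x₀ = 0.1

Newton-Raphson formula: x_{n+1} = x_n - f(x_n)/f'(x_n)

Iteration 1:
  f(0.100000) = -4.289000
  f'(0.100000) = -2.770000
  x_1 = 0.100000 - (-4.289000)/(-2.770000) = -1.448375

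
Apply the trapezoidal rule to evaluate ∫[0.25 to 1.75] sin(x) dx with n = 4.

f(x) = sin(x)
a = 0.25, b = 1.75, n = 4
h = (b - a)/n = 0.375000

Trapezoidal rule: (h/2)[f(x₀) + 2f(x₁) + 2f(x₂) + ... + f(xₙ)]

x_0 = 0.2500, f(x_0) = 0.247404, coefficient = 1
x_1 = 0.6250, f(x_1) = 0.585097, coefficient = 2
x_2 = 1.0000, f(x_2) = 0.841471, coefficient = 2
x_3 = 1.3750, f(x_3) = 0.980893, coefficient = 2
x_4 = 1.7500, f(x_4) = 0.983986, coefficient = 1

I ≈ (0.375000/2) × 6.046313 = 1.133684
Exact value: 1.147158
Error: 0.013475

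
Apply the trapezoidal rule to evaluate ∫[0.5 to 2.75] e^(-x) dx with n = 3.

f(x) = e^(-x)
a = 0.5, b = 2.75, n = 3
h = (b - a)/n = 0.750000

Trapezoidal rule: (h/2)[f(x₀) + 2f(x₁) + 2f(x₂) + ... + f(xₙ)]

x_0 = 0.5000, f(x_0) = 0.606531, coefficient = 1
x_1 = 1.2500, f(x_1) = 0.286505, coefficient = 2
x_2 = 2.0000, f(x_2) = 0.135335, coefficient = 2
x_3 = 2.7500, f(x_3) = 0.063928, coefficient = 1

I ≈ (0.750000/2) × 1.514139 = 0.567802
Exact value: 0.542603
Error: 0.025199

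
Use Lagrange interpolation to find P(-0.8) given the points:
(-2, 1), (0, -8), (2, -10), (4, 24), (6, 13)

Lagrange interpolation formula:
P(x) = Σ yᵢ × Lᵢ(x)
where Lᵢ(x) = Π_{j≠i} (x - xⱼ)/(xᵢ - xⱼ)

L_0(-0.8) = (-0.8 - 0)/(-2 - 0) × (-0.8 - 2)/(-2 - 2) × (-0.8 - 4)/(-2 - 4) × (-0.8 - 6)/(-2 - 6) = 0.190400
L_1(-0.8) = (-0.8 - (-2))/(0 - (-2)) × (-0.8 - 2)/(0 - 2) × (-0.8 - 4)/(0 - 4) × (-0.8 - 6)/(0 - 6) = 1.142400
L_2(-0.8) = (-0.8 - (-2))/(2 - (-2)) × (-0.8 - 0)/(2 - 0) × (-0.8 - 4)/(2 - 4) × (-0.8 - 6)/(2 - 6) = -0.489600
L_3(-0.8) = (-0.8 - (-2))/(4 - (-2)) × (-0.8 - 0)/(4 - 0) × (-0.8 - 2)/(4 - 2) × (-0.8 - 6)/(4 - 6) = 0.190400
L_4(-0.8) = (-0.8 - (-2))/(6 - (-2)) × (-0.8 - 0)/(6 - 0) × (-0.8 - 2)/(6 - 2) × (-0.8 - 4)/(6 - 4) = -0.033600

P(-0.8) = 1×L_0(-0.8) + (-8)×L_1(-0.8) + (-10)×L_2(-0.8) + 24×L_3(-0.8) + 13×L_4(-0.8)
P(-0.8) = 0.080000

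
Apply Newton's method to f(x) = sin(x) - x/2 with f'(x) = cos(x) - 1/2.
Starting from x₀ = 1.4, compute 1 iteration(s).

f(x) = sin(x) - x/2
f'(x) = cos(x) - 1/2
x₀ = 1.4

Newton-Raphson formula: x_{n+1} = x_n - f(x_n)/f'(x_n)

Iteration 1:
  f(1.400000) = 0.285450
  f'(1.400000) = -0.330033
  x_1 = 1.400000 - 0.285450/(-0.330033) = 2.264913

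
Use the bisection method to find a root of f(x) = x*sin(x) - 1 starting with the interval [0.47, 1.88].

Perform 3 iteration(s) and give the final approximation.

f(x) = x*sin(x) - 1
Initial interval: [0.47, 1.88]

Iteration 1:
  c_1 = (0.470000 + 1.880000)/2 = 1.175000
  f(c_1) = f(1.175000) = 0.084161
  f(a) × f(c) < 0, new interval: [0.470000, 1.175000]
Iteration 2:
  c_2 = (0.470000 + 1.175000)/2 = 0.822500
  f(c_2) = f(0.822500) = -0.397232
  f(a) × f(c) ≥ 0, new interval: [0.822500, 1.175000]
Iteration 3:
  c_3 = (0.822500 + 1.175000)/2 = 0.998750
  f(c_3) = f(0.998750) = -0.160256
  f(a) × f(c) ≥ 0, new interval: [0.998750, 1.175000]

After 3 iteration(s), the approximation is c_3 = 0.998750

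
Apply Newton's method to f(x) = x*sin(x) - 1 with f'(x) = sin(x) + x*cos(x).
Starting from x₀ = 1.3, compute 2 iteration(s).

f(x) = x*sin(x) - 1
f'(x) = sin(x) + x*cos(x)
x₀ = 1.3

Newton-Raphson formula: x_{n+1} = x_n - f(x_n)/f'(x_n)

Iteration 1:
  f(1.300000) = 0.252626
  f'(1.300000) = 1.311307
  x_1 = 1.300000 - 0.252626/1.311307 = 1.107348
Iteration 2:
  f(1.107348) = -0.009459
  f'(1.107348) = 1.389540
  x_2 = 1.107348 - (-0.009459)/1.389540 = 1.114155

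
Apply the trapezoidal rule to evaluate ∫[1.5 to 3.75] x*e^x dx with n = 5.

f(x) = x*e^x
a = 1.5, b = 3.75, n = 5
h = (b - a)/n = 0.450000

Trapezoidal rule: (h/2)[f(x₀) + 2f(x₁) + 2f(x₂) + ... + f(xₙ)]

x_0 = 1.5000, f(x_0) = 6.722534, coefficient = 1
x_1 = 1.9500, f(x_1) = 13.705941, coefficient = 2
x_2 = 2.4000, f(x_2) = 26.455623, coefficient = 2
x_3 = 2.8500, f(x_3) = 49.270178, coefficient = 2
x_4 = 3.3000, f(x_4) = 89.471708, coefficient = 2
x_5 = 3.7500, f(x_5) = 159.454058, coefficient = 1

I ≈ (0.450000/2) × 523.983493 = 117.896286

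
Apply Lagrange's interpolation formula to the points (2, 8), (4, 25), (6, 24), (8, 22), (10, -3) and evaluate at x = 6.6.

Lagrange interpolation formula:
P(x) = Σ yᵢ × Lᵢ(x)
where Lᵢ(x) = Π_{j≠i} (x - xⱼ)/(xᵢ - xⱼ)

L_0(6.6) = (6.6 - 4)/(2 - 4) × (6.6 - 6)/(2 - 6) × (6.6 - 8)/(2 - 8) × (6.6 - 10)/(2 - 10) = 0.019337
L_1(6.6) = (6.6 - 2)/(4 - 2) × (6.6 - 6)/(4 - 6) × (6.6 - 8)/(4 - 8) × (6.6 - 10)/(4 - 10) = -0.136850
L_2(6.6) = (6.6 - 2)/(6 - 2) × (6.6 - 4)/(6 - 4) × (6.6 - 8)/(6 - 8) × (6.6 - 10)/(6 - 10) = 0.889525
L_3(6.6) = (6.6 - 2)/(8 - 2) × (6.6 - 4)/(8 - 4) × (6.6 - 6)/(8 - 6) × (6.6 - 10)/(8 - 10) = 0.254150
L_4(6.6) = (6.6 - 2)/(10 - 2) × (6.6 - 4)/(10 - 4) × (6.6 - 6)/(10 - 6) × (6.6 - 8)/(10 - 8) = -0.026162

P(6.6) = 8×L_0(6.6) + 25×L_1(6.6) + 24×L_2(6.6) + 22×L_3(6.6) + (-3)×L_4(6.6)
P(6.6) = 23.751838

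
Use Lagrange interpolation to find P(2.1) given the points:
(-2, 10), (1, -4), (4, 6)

Lagrange interpolation formula:
P(x) = Σ yᵢ × Lᵢ(x)
where Lᵢ(x) = Π_{j≠i} (x - xⱼ)/(xᵢ - xⱼ)

L_0(2.1) = (2.1 - 1)/(-2 - 1) × (2.1 - 4)/(-2 - 4) = -0.116111
L_1(2.1) = (2.1 - (-2))/(1 - (-2)) × (2.1 - 4)/(1 - 4) = 0.865556
L_2(2.1) = (2.1 - (-2))/(4 - (-2)) × (2.1 - 1)/(4 - 1) = 0.250556

P(2.1) = 10×L_0(2.1) + (-4)×L_1(2.1) + 6×L_2(2.1)
P(2.1) = -3.120000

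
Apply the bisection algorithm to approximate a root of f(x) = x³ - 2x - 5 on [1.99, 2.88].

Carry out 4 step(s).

f(x) = x³ - 2x - 5
Initial interval: [1.99, 2.88]

Iteration 1:
  c_1 = (1.990000 + 2.880000)/2 = 2.435000
  f(c_1) = f(2.435000) = 4.567663
  f(a) × f(c) < 0, new interval: [1.990000, 2.435000]
Iteration 2:
  c_2 = (1.990000 + 2.435000)/2 = 2.212500
  f(c_2) = f(2.212500) = 1.405533
  f(a) × f(c) < 0, new interval: [1.990000, 2.212500]
Iteration 3:
  c_3 = (1.990000 + 2.212500)/2 = 2.101250
  f(c_3) = f(2.101250) = 0.075047
  f(a) × f(c) < 0, new interval: [1.990000, 2.101250]
Iteration 4:
  c_4 = (1.990000 + 2.101250)/2 = 2.045625
  f(c_4) = f(2.045625) = -0.531165
  f(a) × f(c) ≥ 0, new interval: [2.045625, 2.101250]

After 4 iteration(s), the approximation is c_4 = 2.045625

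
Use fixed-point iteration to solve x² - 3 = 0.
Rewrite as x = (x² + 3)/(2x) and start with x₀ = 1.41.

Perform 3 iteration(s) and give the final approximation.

Equation: x² - 3 = 0
Fixed-point form: x = (x² + 3)/(2x)
x₀ = 1.41

x_1 = g(1.410000) = 1.768830
x_2 = g(1.768830) = 1.732433
x_3 = g(1.732433) = 1.732051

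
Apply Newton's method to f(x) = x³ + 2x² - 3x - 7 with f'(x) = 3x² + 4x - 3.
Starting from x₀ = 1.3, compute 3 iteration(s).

f(x) = x³ + 2x² - 3x - 7
f'(x) = 3x² + 4x - 3
x₀ = 1.3

Newton-Raphson formula: x_{n+1} = x_n - f(x_n)/f'(x_n)

Iteration 1:
  f(1.300000) = -5.323000
  f'(1.300000) = 7.270000
  x_1 = 1.300000 - (-5.323000)/7.270000 = 2.032187
Iteration 2:
  f(2.032187) = 3.555502
  f'(2.032187) = 17.518101
  x_2 = 2.032187 - 3.555502/17.518101 = 1.829225
Iteration 3:
  f(1.829225) = 0.325164
  f'(1.829225) = 14.355100
  x_3 = 1.829225 - 0.325164/14.355100 = 1.806574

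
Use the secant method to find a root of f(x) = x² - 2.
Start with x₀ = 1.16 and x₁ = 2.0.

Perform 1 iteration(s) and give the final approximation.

f(x) = x² - 2
x₀ = 1.16, x₁ = 2.0

Secant formula: x_{n+1} = x_n - f(x_n)(x_n - x_{n-1})/(f(x_n) - f(x_{n-1}))

Iteration 1:
  f(1.160000) = -0.654400
  f(2.000000) = 2.000000
  x_2 = 2.000000 - 2.000000×(2.000000 - 1.160000)/(2.000000 - (-0.654400))
       = 1.367089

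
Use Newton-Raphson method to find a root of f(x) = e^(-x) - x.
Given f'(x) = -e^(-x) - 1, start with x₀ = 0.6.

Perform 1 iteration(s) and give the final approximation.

f(x) = e^(-x) - x
f'(x) = -e^(-x) - 1
x₀ = 0.6

Newton-Raphson formula: x_{n+1} = x_n - f(x_n)/f'(x_n)

Iteration 1:
  f(0.600000) = -0.051188
  f'(0.600000) = -1.548812
  x_1 = 0.600000 - (-0.051188)/(-1.548812) = 0.566950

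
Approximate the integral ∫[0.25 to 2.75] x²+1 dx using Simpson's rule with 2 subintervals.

f(x) = x²+1
a = 0.25, b = 2.75, n = 2
h = (b - a)/n = 1.250000

Simpson's rule: (h/3)[f(x₀) + 4f(x₁) + 2f(x₂) + ... + f(xₙ)]

x_0 = 0.2500, f(x_0) = 1.062500, coefficient = 1
x_1 = 1.5000, f(x_1) = 3.250000, coefficient = 4
x_2 = 2.7500, f(x_2) = 8.562500, coefficient = 1

I ≈ (1.250000/3) × 22.625000 = 9.427083
Exact value: 9.427083
Error: 0.000000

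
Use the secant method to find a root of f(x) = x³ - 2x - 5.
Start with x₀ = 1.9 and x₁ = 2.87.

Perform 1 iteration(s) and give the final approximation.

f(x) = x³ - 2x - 5
x₀ = 1.9, x₁ = 2.87

Secant formula: x_{n+1} = x_n - f(x_n)(x_n - x_{n-1})/(f(x_n) - f(x_{n-1}))

Iteration 1:
  f(1.900000) = -1.941000
  f(2.870000) = 12.899903
  x_2 = 2.870000 - 12.899903×(2.870000 - 1.900000)/(12.899903 - (-1.941000))
       = 2.026864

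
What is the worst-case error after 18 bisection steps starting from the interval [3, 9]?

Bisection error bound: |error| ≤ (b-a)/2^n
|error| ≤ (9 - 3)/2^18 = 6/2^18
|error| ≤ 0.0000228882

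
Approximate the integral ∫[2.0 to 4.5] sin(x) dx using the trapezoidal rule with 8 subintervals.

f(x) = sin(x)
a = 2.0, b = 4.5, n = 8
h = (b - a)/n = 0.312500

Trapezoidal rule: (h/2)[f(x₀) + 2f(x₁) + 2f(x₂) + ... + f(xₙ)]

x_0 = 2.0000, f(x_0) = 0.909297, coefficient = 1
x_1 = 2.3125, f(x_1) = 0.737319, coefficient = 2
x_2 = 2.6250, f(x_2) = 0.493920, coefficient = 2
x_3 = 2.9375, f(x_3) = 0.202679, coefficient = 2
x_4 = 3.2500, f(x_4) = -0.108195, coefficient = 2
x_5 = 3.5625, f(x_5) = -0.408589, coefficient = 2
x_6 = 3.8750, f(x_6) = -0.669405, coefficient = 2
x_7 = 4.1875, f(x_7) = -0.865380, coefficient = 2
x_8 = 4.5000, f(x_8) = -0.977530, coefficient = 1

I ≈ (0.312500/2) × -1.303534 = -0.203677
Exact value: -0.205351
Error: 0.001674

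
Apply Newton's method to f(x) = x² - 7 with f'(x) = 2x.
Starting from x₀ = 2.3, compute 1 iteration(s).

f(x) = x² - 7
f'(x) = 2x
x₀ = 2.3

Newton-Raphson formula: x_{n+1} = x_n - f(x_n)/f'(x_n)

Iteration 1:
  f(2.300000) = -1.710000
  f'(2.300000) = 4.600000
  x_1 = 2.300000 - (-1.710000)/4.600000 = 2.671739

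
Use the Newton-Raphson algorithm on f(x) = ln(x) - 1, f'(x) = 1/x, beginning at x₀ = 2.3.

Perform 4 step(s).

f(x) = ln(x) - 1
f'(x) = 1/x
x₀ = 2.3

Newton-Raphson formula: x_{n+1} = x_n - f(x_n)/f'(x_n)

Iteration 1:
  f(2.300000) = -0.167091
  f'(2.300000) = 0.434783
  x_1 = 2.300000 - (-0.167091)/0.434783 = 2.684309
Iteration 2:
  f(2.684309) = -0.012577
  f'(2.684309) = 0.372535
  x_2 = 2.684309 - (-0.012577)/0.372535 = 2.718069
Iteration 3:
  f(2.718069) = -0.000078
  f'(2.718069) = 0.367908
  x_3 = 2.718069 - (-0.000078)/0.367908 = 2.718282
Iteration 4:
  f(2.718282) = 0.000000
  f'(2.718282) = 0.367879
  x_4 = 2.718282 - 0.000000/0.367879 = 2.718282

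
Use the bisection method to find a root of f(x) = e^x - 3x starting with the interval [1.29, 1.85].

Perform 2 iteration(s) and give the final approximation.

f(x) = e^x - 3x
Initial interval: [1.29, 1.85]

Iteration 1:
  c_1 = (1.290000 + 1.850000)/2 = 1.570000
  f(c_1) = f(1.570000) = 0.096648
  f(a) × f(c) < 0, new interval: [1.290000, 1.570000]
Iteration 2:
  c_2 = (1.290000 + 1.570000)/2 = 1.430000
  f(c_2) = f(1.430000) = -0.111301
  f(a) × f(c) ≥ 0, new interval: [1.430000, 1.570000]

After 2 iteration(s), the approximation is c_2 = 1.430000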